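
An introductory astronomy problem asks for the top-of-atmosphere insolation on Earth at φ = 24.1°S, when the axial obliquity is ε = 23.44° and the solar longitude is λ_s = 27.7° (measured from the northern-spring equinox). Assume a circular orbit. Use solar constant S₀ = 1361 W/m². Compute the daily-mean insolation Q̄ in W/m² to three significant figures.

Solar declination: sin δ = sin ε · sin λ_s = sin 23.44° × sin 27.7° = 0.18491, so δ = +10.656°.
cos H₀ = −tan(-24.1°) tan(+10.656°) = 0.0842, H₀ = 1.4865 rad.
Bracket: H₀ sin φ sin δ + cos φ cos δ sin H₀ = 1.4865×-0.40833×0.18491 + 0.91283×0.98276×0.99645 = -0.112237 + 0.893908 = 0.781671.
Q̄ = (S₀/π) × [bracket] = (1361/π) × 0.781671 = 338.6 W/m².

Q̄ ≈ 339 W/m²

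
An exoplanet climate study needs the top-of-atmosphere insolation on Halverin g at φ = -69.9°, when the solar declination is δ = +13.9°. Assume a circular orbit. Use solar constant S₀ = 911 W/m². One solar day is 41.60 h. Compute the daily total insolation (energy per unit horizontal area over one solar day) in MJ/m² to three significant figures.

2.56 MJ/m²

cos H₀ = −tan(-69.9°) tan(+13.900°) = 0.6763, H₀ = 0.8281 rad.
Bracket: H₀ sin φ sin δ + cos φ cos δ sin H₀ = 0.8281×-0.93909×0.24023 + 0.34366×0.97072×0.73667 = -0.186817 + 0.245751 = 0.058934.
Q̄ = (S₀/π) × [bracket] = (911/π) × 0.058934 = 17.090 W/m².
Daily total = Q̄ × 41.60 h × 3600 s/h = 17.090 × 41.60 × 3600 / 10⁶ = 2.559 MJ/m².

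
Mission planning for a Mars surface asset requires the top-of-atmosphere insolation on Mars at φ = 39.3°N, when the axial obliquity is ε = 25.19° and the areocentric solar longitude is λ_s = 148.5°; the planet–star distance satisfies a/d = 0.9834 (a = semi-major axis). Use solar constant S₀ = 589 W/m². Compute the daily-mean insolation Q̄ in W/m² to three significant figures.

sin δ = sin 25.19° × sin 148.5° = 0.22239, so δ = +12.849°.
cos H₀ = −tan(+39.3°) tan(+12.849°) = -0.1867, H₀ = 1.7586 rad.
Bracket: H₀ sin φ sin δ + cos φ cos δ sin H₀ = 1.7586×0.63338×0.22239 + 0.77384×0.97496×0.98242 = 0.247712 + 0.741200 = 0.988912.
Inverse-square distance factor (a/d)² = 0.9834² = 0.967076.
Q̄ = (S₀/π) × 0.967076 × [bracket] = (589/π) × 0.967076 × 0.988912 = 179.3 W/m².

Q̄ ≈ 179 W/m²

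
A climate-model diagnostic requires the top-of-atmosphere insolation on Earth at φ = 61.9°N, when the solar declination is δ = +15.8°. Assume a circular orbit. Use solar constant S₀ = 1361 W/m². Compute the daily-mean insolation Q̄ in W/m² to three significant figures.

Q̄ ≈ 388 W/m²

cos H₀ = −tan(+61.9°) tan(+15.800°) = -0.5300, H₀ = 2.1293 rad.
Bracket: H₀ sin φ sin δ + cos φ cos δ sin H₀ = 2.1293×0.88213×0.27228 + 0.47101×0.96222×0.84802 = 0.511429 + 0.384336 = 0.895765.
Q̄ = (S₀/π) × [bracket] = (1361/π) × 0.895765 = 388.1 W/m².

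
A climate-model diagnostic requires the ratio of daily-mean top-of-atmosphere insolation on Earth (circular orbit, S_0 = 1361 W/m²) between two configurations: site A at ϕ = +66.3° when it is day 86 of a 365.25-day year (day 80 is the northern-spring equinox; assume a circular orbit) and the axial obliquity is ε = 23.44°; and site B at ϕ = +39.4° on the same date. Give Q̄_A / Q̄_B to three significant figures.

— Configuration A (ϕ=+66.3°):
Solar longitude: L_s = 360° × (86 − 80)/365.25 = 5.914°.
sin δ = sin 23.44° × sin 5.914° = 0.04098, so δ = +2.349°.
cos h₀ = −tan(+66.3°) tan(+2.349°) = -0.0934, h₀ = 1.6644 rad.
Bracket: h₀ sin ϕ sin δ + cos ϕ cos δ sin h₀ = 1.6644×0.91566×0.04098 + 0.40195×0.99916×0.99562 = 0.062455 + 0.399853 = 0.462308.
Q̄ = (S_0/π) × [bracket] = (1361/π) × 0.462308 = 200.28 W/m².
— Configuration B (ϕ=+39.4°):
cos h₀ = −tan(+39.4°) tan(+2.349°) = -0.0337, h₀ = 1.6045 rad.
Bracket: h₀ sin ϕ sin δ + cos ϕ cos δ sin h₀ = 1.6045×0.63473×0.04098 + 0.77273×0.99916×0.99943 = 0.041735 + 0.771641 = 0.813376.
Q̄ = (S_0/π) × [bracket] = (1361/π) × 0.813376 = 352.37 W/m².
Ratio Q̄_A / Q̄_B = 200.28 / 352.37 = 0.5684.

Q̄_A / Q̄_B ≈ 0.568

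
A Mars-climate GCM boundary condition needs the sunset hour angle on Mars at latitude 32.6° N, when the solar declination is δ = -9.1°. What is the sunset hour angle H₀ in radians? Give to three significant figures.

H₀ = 1.47 rad

cos H₀ = −tan φ · tan δ = −tan(+32.6°) × tan(-9.100°) = 0.1024, so H₀ = 1.4682 rad = 84.12°.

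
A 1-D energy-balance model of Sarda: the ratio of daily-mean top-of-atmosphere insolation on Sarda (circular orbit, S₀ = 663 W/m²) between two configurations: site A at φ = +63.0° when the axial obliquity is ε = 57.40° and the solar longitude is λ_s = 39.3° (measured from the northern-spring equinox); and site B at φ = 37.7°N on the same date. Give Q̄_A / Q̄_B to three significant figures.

Q̄_A / Q̄_B ≈ 1.18

— Configuration A (φ=+63.0°):
Solar declination: sin δ = sin ε · sin λ_s = sin 57.40° × sin 39.3° = 0.53359, so δ = +32.249°.
cos H₀ = −tan(+63.0°) tan(+32.249°) = -1.2382 ≤ −1 ⇒ polar day, H₀ = π.
Bracket: H₀ sin φ sin δ + cos φ cos δ sin H₀ = 3.1416×0.89101×0.53359 + 0.45399×0.84574×0.00000 = 1.493624 + 0.000000 = 1.493624.
Q̄ = (S₀/π) × [bracket] = (663/π) × 1.493624 = 315.21 W/m².
— Configuration B (φ=+37.7°):
cos H₀ = −tan(+37.7°) tan(+32.249°) = -0.4876, H₀ = 2.0802 rad.
Bracket: H₀ sin φ sin δ + cos φ cos δ sin H₀ = 2.0802×0.61153×0.53359 + 0.79122×0.84574×0.87305 = 0.678782 + 0.584216 = 1.262998.
Q̄ = (S₀/π) × [bracket] = (663/π) × 1.262998 = 266.54 W/m².
Ratio Q̄_A / Q̄_B = 315.21 / 266.54 = 1.183.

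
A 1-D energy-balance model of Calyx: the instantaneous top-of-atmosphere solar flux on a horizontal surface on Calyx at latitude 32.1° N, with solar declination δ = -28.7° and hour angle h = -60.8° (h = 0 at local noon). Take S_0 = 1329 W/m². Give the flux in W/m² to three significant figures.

cos θ_z = sin ϕ sin δ + cos ϕ cos δ cos h = -0.255190 + 0.362504 = 0.107314.
Flux = S_0 · cos θ_z = 1329 × 0.107314 = 142.6 W/m².

143 W/m²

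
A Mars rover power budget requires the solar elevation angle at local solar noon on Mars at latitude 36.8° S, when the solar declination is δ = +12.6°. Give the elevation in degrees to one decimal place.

At local noon the hour angle is zero, so the zenith angle equals |φ − δ| = |-36.8° − (+12.600°)| = 49.400°.
Elevation = 90° − 49.400° = 40.6°.

40.6°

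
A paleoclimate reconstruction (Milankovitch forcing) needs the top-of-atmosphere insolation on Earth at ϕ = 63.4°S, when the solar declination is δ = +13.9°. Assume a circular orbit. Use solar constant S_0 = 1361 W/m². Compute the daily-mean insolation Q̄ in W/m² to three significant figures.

cos h₀ = −tan(-63.4°) tan(+13.900°) = 0.4942, h₀ = 1.0539 rad.
Bracket: h₀ sin ϕ sin δ + cos ϕ cos δ sin h₀ = 1.0539×-0.89415×0.24023 + 0.44776×0.97072×0.86935 = -0.226379 + 0.377863 = 0.151484.
Q̄ = (S_0/π) × [bracket] = (1361/π) × 0.151484 = 65.63 W/m².

Q̄ ≈ 65.6 W/m²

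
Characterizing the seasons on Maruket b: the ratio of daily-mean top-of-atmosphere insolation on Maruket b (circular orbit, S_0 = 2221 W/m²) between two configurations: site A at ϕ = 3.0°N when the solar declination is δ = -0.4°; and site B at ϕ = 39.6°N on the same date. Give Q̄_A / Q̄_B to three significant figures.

— Configuration A (ϕ=+3.0°):
cos h₀ = −tan(+3.0°) tan(-0.400°) = 0.0004, h₀ = 1.5704 rad.
Bracket: h₀ sin ϕ sin δ + cos ϕ cos δ sin h₀ = 1.5704×0.05234×-0.00698 + 0.99863×0.99998×1.00000 = -0.000574 + 0.998610 = 0.998036.
Q̄ = (S_0/π) × [bracket] = (2221/π) × 0.998036 = 705.58 W/m².
— Configuration B (ϕ=+39.6°):
cos h₀ = −tan(+39.6°) tan(-0.400°) = 0.0058, h₀ = 1.5650 rad.
Bracket: h₀ sin ϕ sin δ + cos ϕ cos δ sin h₀ = 1.5650×0.63742×-0.00698 + 0.77051×0.99998×0.99998 = -0.006963 + 0.770479 = 0.763516.
Q̄ = (S_0/π) × [bracket] = (2221/π) × 0.763516 = 539.78 W/m².
Ratio Q̄_A / Q̄_B = 705.58 / 539.78 = 1.307.

Q̄_A / Q̄_B ≈ 1.31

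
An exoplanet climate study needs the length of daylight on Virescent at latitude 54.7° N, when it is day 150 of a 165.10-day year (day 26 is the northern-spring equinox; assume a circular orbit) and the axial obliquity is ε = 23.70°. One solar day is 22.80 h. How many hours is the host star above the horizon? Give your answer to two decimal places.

6.55 h

Solar longitude: L_s = 360° × (150 − 26)/165.10 = 270.382°.
sin δ = sin 23.70° × sin 270.382° = -0.40194, so δ = -23.699°.
cos h₀ = −tan ϕ · tan δ = −tan(+54.7°) × tan(-23.699°) = 0.6200, so h₀ = 0.9021 rad = 51.69°.
Daylight = 2h₀/(2π) × 22.80 h = (0.9021/π) × 22.80 = 6.55 h.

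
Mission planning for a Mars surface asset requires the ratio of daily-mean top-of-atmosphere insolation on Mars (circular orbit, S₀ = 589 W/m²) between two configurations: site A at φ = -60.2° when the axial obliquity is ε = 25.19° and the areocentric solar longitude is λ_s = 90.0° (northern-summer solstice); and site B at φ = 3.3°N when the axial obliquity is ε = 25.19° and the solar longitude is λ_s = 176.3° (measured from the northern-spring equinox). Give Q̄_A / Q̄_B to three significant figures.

— Configuration A (φ=-60.2°):
sin δ = sin 25.19° × sin 90.0° = 0.42562, so δ = +25.190°.
cos H₀ = −tan(-60.2°) tan(+25.190°) = 0.8213, H₀ = 0.6071 rad.
Bracket: H₀ sin φ sin δ + cos φ cos δ sin H₀ = 0.6071×-0.86777×0.42562 + 0.49697×0.90490×0.57053 = -0.224226 + 0.256572 = 0.032346.
Q̄ = (S₀/π) × [bracket] = (589/π) × 0.032346 = 6.0644 W/m².
— Configuration B (φ=+3.3°):
Solar declination: sin δ = sin ε · sin λ_s = sin 25.19° × sin 176.3° = 0.02747, so δ = +1.574°.
cos H₀ = −tan(+3.3°) tan(+1.574°) = -0.0016, H₀ = 1.5724 rad.
Bracket: H₀ sin φ sin δ + cos φ cos δ sin H₀ = 1.5724×0.05756×0.02747 + 0.99834×0.99962×1.00000 = 0.002486 + 0.997961 = 1.000447.
Q̄ = (S₀/π) × [bracket] = (589/π) × 1.000447 = 187.57 W/m².
Ratio Q̄_A / Q̄_B = 6.0644 / 187.57 = 0.03233.

Q̄_A / Q̄_B ≈ 0.0323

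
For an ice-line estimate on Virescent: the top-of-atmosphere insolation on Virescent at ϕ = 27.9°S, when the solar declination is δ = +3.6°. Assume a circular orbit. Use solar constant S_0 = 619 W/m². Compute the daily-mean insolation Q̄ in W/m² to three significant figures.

cos h₀ = −tan(-27.9°) tan(+3.600°) = 0.0333, h₀ = 1.5375 rad.
Bracket: h₀ sin ϕ sin δ + cos ϕ cos δ sin h₀ = 1.5375×-0.46793×0.06279 + 0.88377×0.99803×0.99945 = -0.045174 + 0.881544 = 0.836370.
Q̄ = (S_0/π) × [bracket] = (619/π) × 0.836370 = 164.8 W/m².

Q̄ ≈ 165 W/m²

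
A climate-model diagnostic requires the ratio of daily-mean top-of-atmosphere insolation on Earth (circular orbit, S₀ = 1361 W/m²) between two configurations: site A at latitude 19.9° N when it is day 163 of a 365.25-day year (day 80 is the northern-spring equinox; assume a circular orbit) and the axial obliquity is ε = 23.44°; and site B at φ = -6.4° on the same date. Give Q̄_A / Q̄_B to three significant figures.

— Configuration A (φ=+19.9°):
Solar longitude: λ_s = 360° × (163 − 80)/365.25 = 81.807°.
sin δ = sin 23.44° × sin 81.807° = 0.39373, so δ = +23.187°.
cos H₀ = −tan(+19.9°) tan(+23.187°) = -0.1551, H₀ = 1.7265 rad.
Bracket: H₀ sin φ sin δ + cos φ cos δ sin H₀ = 1.7265×0.34038×0.39373 + 0.94029×0.91923×0.98791 = 0.231382 + 0.853893 = 1.085275.
Q̄ = (S₀/π) × [bracket] = (1361/π) × 1.085275 = 470.16 W/m².
— Configuration B (φ=-6.4°):
cos H₀ = −tan(-6.4°) tan(+23.187°) = 0.0480, H₀ = 1.5227 rad.
Bracket: H₀ sin φ sin δ + cos φ cos δ sin H₀ = 1.5227×-0.11147×0.39373 + 0.99377×0.91923×0.99885 = -0.066830 + 0.912453 = 0.845623.
Q̄ = (S₀/π) × [bracket] = (1361/π) × 0.845623 = 366.34 W/m².
Ratio Q̄_A / Q̄_B = 470.16 / 366.34 = 1.283.

Q̄_A / Q̄_B ≈ 1.28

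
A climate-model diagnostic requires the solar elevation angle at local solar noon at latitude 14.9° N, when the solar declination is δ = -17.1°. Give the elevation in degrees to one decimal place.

At local noon the hour angle is zero, so the zenith angle equals |ϕ − δ| = |+14.9° − (-17.100°)| = 32.000°.
Elevation = 90° − 32.000° = 58.0°.

58.0°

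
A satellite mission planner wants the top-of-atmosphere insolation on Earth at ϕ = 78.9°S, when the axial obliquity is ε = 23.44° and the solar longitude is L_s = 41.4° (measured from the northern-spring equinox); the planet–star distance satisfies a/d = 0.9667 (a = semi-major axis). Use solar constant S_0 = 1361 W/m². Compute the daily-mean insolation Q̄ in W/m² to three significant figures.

Q̄ ≈ 0.00 W/m²

Solar declination: sin δ = sin ε · sin L_s = sin 23.44° × sin 41.4° = 0.26306, so δ = +15.252°.
cos h₀ = −tan(-78.9°) tan(+15.252°) = 1.3898 ≥ 1 ⇒ polar night, h₀ = 0 and Q̄ = 0.
Inverse-square distance factor (a/d)² = 0.9667² = 0.934509.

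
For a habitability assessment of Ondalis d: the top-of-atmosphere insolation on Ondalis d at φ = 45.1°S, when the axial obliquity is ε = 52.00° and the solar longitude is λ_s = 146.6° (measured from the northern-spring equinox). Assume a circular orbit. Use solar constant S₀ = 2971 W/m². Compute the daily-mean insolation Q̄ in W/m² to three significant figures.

Solar declination: sin δ = sin ε · sin λ_s = sin 52.00° × sin 146.6° = 0.43378, so δ = +25.708°.
cos H₀ = −tan(-45.1°) tan(+25.708°) = 0.4831, H₀ = 1.0666 rad.
Bracket: H₀ sin φ sin δ + cos φ cos δ sin H₀ = 1.0666×-0.70834×0.43378 + 0.70587×0.90102×0.87555 = -0.327727 + 0.556852 = 0.229125.
Q̄ = (S₀/π) × [bracket] = (2971/π) × 0.229125 = 216.7 W/m².

Q̄ ≈ 217 W/m²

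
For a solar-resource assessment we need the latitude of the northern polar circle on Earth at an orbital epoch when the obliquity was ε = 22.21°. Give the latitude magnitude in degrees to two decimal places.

67.79°

The polar circle is the lowest latitude that experiences at least one full rotation of continuous daylight at the northern-summer solstice; it lies at |φ| = 90° − ε = 90° − 22.21° = 67.79°.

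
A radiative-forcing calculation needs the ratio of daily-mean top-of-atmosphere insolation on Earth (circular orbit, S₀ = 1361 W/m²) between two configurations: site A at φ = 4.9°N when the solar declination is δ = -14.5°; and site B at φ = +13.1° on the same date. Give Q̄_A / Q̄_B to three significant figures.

— Configuration A (φ=+4.9°):
cos H₀ = −tan(+4.9°) tan(-14.500°) = 0.0222, H₀ = 1.5486 rad.
Bracket: H₀ sin φ sin δ + cos φ cos δ sin H₀ = 1.5486×0.08542×-0.25038 + 0.99635×0.96815×0.99975 = -0.033121 + 0.964375 = 0.931254.
Q̄ = (S₀/π) × [bracket] = (1361/π) × 0.931254 = 403.44 W/m².
— Configuration B (φ=+13.1°):
cos H₀ = −tan(+13.1°) tan(-14.500°) = 0.0602, H₀ = 1.5106 rad.
Bracket: H₀ sin φ sin δ + cos φ cos δ sin H₀ = 1.5106×0.22665×-0.25038 + 0.97398×0.96815×0.99819 = -0.085724 + 0.941252 = 0.855528.
Q̄ = (S₀/π) × [bracket] = (1361/π) × 0.855528 = 370.63 W/m².
Ratio Q̄_A / Q̄_B = 403.44 / 370.63 = 1.089.

Q̄_A / Q̄_B ≈ 1.09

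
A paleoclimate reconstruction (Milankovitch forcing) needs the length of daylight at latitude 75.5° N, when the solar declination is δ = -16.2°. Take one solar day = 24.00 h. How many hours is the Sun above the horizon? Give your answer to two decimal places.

cos H₀ = −tan φ · tan δ = 1.1234 ≥ 1, so the Sun never rises (polar night) and H₀ = 0.
Daylight = 2H₀/(2π) × 24.00 h = (0.0000/π) × 24.00 = 0.00 h.

0.00 h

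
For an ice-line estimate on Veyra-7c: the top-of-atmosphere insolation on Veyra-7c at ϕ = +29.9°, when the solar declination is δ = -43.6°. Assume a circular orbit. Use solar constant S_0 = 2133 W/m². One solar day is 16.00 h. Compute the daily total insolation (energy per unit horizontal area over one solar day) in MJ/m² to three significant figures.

7.22 MJ/m²

cos h₀ = −tan(+29.9°) tan(-43.600°) = 0.5476, h₀ = 0.9913 rad.
Bracket: h₀ sin ϕ sin δ + cos ϕ cos δ sin h₀ = 0.9913×0.49849×-0.68962 + 0.86690×0.72417×0.83675 = -0.340778 + 0.525297 = 0.184519.
Q̄ = (S_0/π) × [bracket] = (2133/π) × 0.184519 = 125.28 W/m².
Daily total = Q̄ × 16.00 h × 3600 s/h = 125.28 × 16.00 × 3600 / 10⁶ = 7.216 MJ/m².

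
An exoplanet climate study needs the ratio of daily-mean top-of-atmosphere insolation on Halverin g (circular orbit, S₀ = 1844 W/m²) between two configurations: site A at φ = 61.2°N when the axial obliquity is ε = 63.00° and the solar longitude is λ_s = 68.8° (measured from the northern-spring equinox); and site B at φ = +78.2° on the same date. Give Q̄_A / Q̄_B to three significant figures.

Q̄_A / Q̄_B ≈ 0.895

— Configuration A (φ=+61.2°):
Solar declination: sin δ = sin ε · sin λ_s = sin 63.00° × sin 68.8° = 0.83071, so δ = +56.171°.
cos H₀ = −tan(+61.2°) tan(+56.171°) = -2.7142 ≤ −1 ⇒ polar day, H₀ = π.
Bracket: H₀ sin φ sin δ + cos φ cos δ sin H₀ = 3.1416×0.87631×0.83071 + 0.48175×0.55671×0.00000 = 2.286958 + 0.000000 = 2.286958.
Q̄ = (S₀/π) × [bracket] = (1844/π) × 2.286958 = 1342.4 W/m².
— Configuration B (φ=+78.2°):
cos H₀ = −tan(+78.2°) tan(+56.171°) = -7.1426 ≤ −1 ⇒ polar day, H₀ = π.
Bracket: H₀ sin φ sin δ + cos φ cos δ sin H₀ = 3.1416×0.97887×0.83071 + 0.20450×0.55671×0.00000 = 2.554614 + 0.000000 = 2.554614.
Q̄ = (S₀/π) × [bracket] = (1844/π) × 2.554614 = 1499.5 W/m².
Ratio Q̄_A / Q̄_B = 1342.4 / 1499.5 = 0.8952.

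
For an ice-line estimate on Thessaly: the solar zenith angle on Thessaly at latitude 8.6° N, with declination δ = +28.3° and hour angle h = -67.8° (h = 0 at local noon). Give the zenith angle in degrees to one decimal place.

θ_z = 66.4°

cos θ_z = sin φ sin δ + cos φ cos δ cos h = 0.070893 + 0.328940 = 0.399833.
θ_z = arccos(0.399833) = 66.4°.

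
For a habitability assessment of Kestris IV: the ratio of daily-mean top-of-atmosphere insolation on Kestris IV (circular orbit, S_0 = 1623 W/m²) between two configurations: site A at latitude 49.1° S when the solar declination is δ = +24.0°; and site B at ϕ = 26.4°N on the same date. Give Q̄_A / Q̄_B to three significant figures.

Q̄_A / Q̄_B ≈ 0.175

— Configuration A (ϕ=-49.1°):
cos h₀ = −tan(-49.1°) tan(+24.000°) = 0.5140, h₀ = 1.0310 rad.
Bracket: h₀ sin ϕ sin δ + cos ϕ cos δ sin h₀ = 1.0310×-0.75585×0.40674 + 0.65474×0.91355×0.85780 = -0.316965 + 0.513083 = 0.196118.
Q̄ = (S_0/π) × [bracket] = (1623/π) × 0.196118 = 101.32 W/m².
— Configuration B (ϕ=+26.4°):
cos h₀ = −tan(+26.4°) tan(+24.000°) = -0.2210, h₀ = 1.7936 rad.
Bracket: h₀ sin ϕ sin δ + cos ϕ cos δ sin h₀ = 1.7936×0.44464×0.40674 + 0.89571×0.91355×0.97527 = 0.324378 + 0.798040 = 1.122418.
Q̄ = (S_0/π) × [bracket] = (1623/π) × 1.122418 = 579.86 W/m².
Ratio Q̄_A / Q̄_B = 101.32 / 579.86 = 0.1747.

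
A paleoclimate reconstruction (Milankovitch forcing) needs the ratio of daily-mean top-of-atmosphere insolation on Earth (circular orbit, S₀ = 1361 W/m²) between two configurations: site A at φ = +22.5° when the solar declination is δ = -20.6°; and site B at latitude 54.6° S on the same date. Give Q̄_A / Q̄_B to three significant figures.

— Configuration A (φ=+22.5°):
cos H₀ = −tan(+22.5°) tan(-20.600°) = 0.1557, H₀ = 1.4145 rad.
Bracket: H₀ sin φ sin δ + cos φ cos δ sin H₀ = 1.4145×0.38268×-0.35184 + 0.92388×0.93606×0.98781 = -0.190451 + 0.854265 = 0.663814.
Q̄ = (S₀/π) × [bracket] = (1361/π) × 0.663814 = 287.58 W/m².
— Configuration B (φ=-54.6°):
cos H₀ = −tan(-54.6°) tan(-20.600°) = -0.5289, H₀ = 2.1281 rad.
Bracket: H₀ sin φ sin δ + cos φ cos δ sin H₀ = 2.1281×-0.81513×-0.35184 + 0.57928×0.93606×0.84868 = 0.610329 + 0.460189 = 1.070518.
Q̄ = (S₀/π) × [bracket] = (1361/π) × 1.070518 = 463.77 W/m².
Ratio Q̄_A / Q̄_B = 287.58 / 463.77 = 0.6201.

Q̄_A / Q̄_B ≈ 0.620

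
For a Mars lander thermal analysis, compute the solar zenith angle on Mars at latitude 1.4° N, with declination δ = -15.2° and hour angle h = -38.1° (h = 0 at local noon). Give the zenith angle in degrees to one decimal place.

cos θ_z = sin φ sin δ + cos φ cos δ cos h = -0.006406 + 0.759179 = 0.752773.
θ_z = arccos(0.752773) = 41.2°.

θ_z = 41.2°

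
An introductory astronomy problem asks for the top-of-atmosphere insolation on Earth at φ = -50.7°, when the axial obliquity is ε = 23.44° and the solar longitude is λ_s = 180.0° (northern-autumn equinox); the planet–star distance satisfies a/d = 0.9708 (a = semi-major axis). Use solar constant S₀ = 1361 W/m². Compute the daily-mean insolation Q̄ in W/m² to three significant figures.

Solar declination: sin δ = sin ε · sin λ_s = sin 23.44° × sin 180.0° = 0.00000, so δ = +0.000°.
cos H₀ = −tan(-50.7°) tan(+0.000°) = 0.0000, H₀ = 1.5708 rad.
Bracket: H₀ sin φ sin δ + cos φ cos δ sin H₀ = 1.5708×-0.77384×0.00000 + 0.63338×1.00000×1.00000 = -0.000000 + 0.633380 = 0.633380.
Inverse-square distance factor (a/d)² = 0.9708² = 0.942453.
Q̄ = (S₀/π) × 0.942453 × [bracket] = (1361/π) × 0.942453 × 0.633380 = 258.6 W/m².

Q̄ ≈ 259 W/m²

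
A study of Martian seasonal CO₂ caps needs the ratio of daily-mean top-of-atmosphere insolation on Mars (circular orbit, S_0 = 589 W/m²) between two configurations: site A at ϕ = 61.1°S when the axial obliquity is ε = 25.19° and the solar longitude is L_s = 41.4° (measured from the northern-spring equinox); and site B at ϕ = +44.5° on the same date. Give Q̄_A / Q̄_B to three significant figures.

Q̄_A / Q̄_B ≈ 0.141

— Configuration A (ϕ=-61.1°):
Solar declination: sin δ = sin ε · sin L_s = sin 25.19° × sin 41.4° = 0.28147, so δ = +16.348°.
cos h₀ = −tan(-61.1°) tan(+16.348°) = 0.5314, h₀ = 1.0106 rad.
Bracket: h₀ sin ϕ sin δ + cos ϕ cos δ sin h₀ = 1.0106×-0.87546×0.28147 + 0.48328×0.95957×0.84714 = -0.249028 + 0.392854 = 0.143826.
Q̄ = (S_0/π) × [bracket] = (589/π) × 0.143826 = 26.965 W/m².
— Configuration B (ϕ=+44.5°):
cos h₀ = −tan(+44.5°) tan(+16.348°) = -0.2883, h₀ = 1.8632 rad.
Bracket: h₀ sin ϕ sin δ + cos ϕ cos δ sin h₀ = 1.8632×0.70091×0.28147 + 0.71325×0.95957×0.95755 = 0.367582 + 0.655360 = 1.022942.
Q̄ = (S_0/π) × [bracket] = (589/π) × 1.022942 = 191.79 W/m².
Ratio Q̄_A / Q̄_B = 26.965 / 191.79 = 0.1406.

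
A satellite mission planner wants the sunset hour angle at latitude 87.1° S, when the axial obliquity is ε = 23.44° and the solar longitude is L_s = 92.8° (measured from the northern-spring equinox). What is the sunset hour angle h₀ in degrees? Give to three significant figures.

h₀ = 0.00°

Solar declination: sin δ = sin ε · sin L_s = sin 23.44° × sin 92.8° = 0.39731, so δ = +23.410°.
cos h₀ = −tan ϕ · tan δ = 8.5466 ≥ 1, so the Sun never rises (polar night) and h₀ = 0.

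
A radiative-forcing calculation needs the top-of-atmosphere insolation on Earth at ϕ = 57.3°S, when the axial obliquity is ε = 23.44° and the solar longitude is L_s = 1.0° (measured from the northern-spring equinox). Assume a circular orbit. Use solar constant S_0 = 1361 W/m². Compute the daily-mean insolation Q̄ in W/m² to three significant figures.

Solar declination: sin δ = sin ε · sin L_s = sin 23.44° × sin 1.0° = 0.00694, so δ = +0.398°.
cos h₀ = −tan(-57.3°) tan(+0.398°) = 0.0108, h₀ = 1.5600 rad.
Bracket: h₀ sin ϕ sin δ + cos ϕ cos δ sin h₀ = 1.5600×-0.84151×0.00694 + 0.54024×0.99998×0.99994 = -0.009111 + 0.540197 = 0.531086.
Q̄ = (S_0/π) × [bracket] = (1361/π) × 0.531086 = 230.1 W/m².

Q̄ ≈ 230 W/m²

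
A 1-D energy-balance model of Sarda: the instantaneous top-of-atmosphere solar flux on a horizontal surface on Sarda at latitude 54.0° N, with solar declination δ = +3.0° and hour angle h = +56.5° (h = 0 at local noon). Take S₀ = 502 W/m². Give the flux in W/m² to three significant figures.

cos θ_z = sin φ sin δ + cos φ cos δ cos h = 0.042341 + 0.323976 = 0.366317.
Flux = S₀ · cos θ_z = 502 × 0.366317 = 183.9 W/m².

184 W/m²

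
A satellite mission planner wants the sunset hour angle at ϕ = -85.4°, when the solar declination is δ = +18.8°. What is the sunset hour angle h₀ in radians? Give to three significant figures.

cos h₀ = −tan ϕ · tan δ = 4.2311 ≥ 1, so the Sun never rises (polar night) and h₀ = 0.

h₀ = 0.00 rad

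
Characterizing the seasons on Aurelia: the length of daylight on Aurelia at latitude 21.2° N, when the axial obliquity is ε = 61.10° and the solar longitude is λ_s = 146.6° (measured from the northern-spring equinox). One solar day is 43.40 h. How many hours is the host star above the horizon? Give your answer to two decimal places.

Solar declination: sin δ = sin ε · sin λ_s = sin 61.10° × sin 146.6° = 0.48193, so δ = +28.811°.
cos H₀ = −tan φ · tan δ = −tan(+21.2°) × tan(+28.811°) = -0.2133, so H₀ = 1.7858 rad = 102.32°.
Daylight = 2H₀/(2π) × 43.40 h = (1.7858/π) × 43.40 = 24.67 h.

24.67 h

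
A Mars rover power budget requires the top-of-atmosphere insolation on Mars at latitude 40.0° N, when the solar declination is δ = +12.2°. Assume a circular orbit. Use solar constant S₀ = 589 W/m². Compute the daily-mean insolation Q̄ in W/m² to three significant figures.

Q̄ ≈ 183 W/m²

cos H₀ = −tan(+40.0°) tan(+12.200°) = -0.1814, H₀ = 1.7532 rad.
Bracket: H₀ sin φ sin δ + cos φ cos δ sin H₀ = 1.7532×0.64279×0.21132 + 0.76604×0.97742×0.98341 = 0.238145 + 0.736321 = 0.974466.
Q̄ = (S₀/π) × [bracket] = (589/π) × 0.974466 = 182.7 W/m².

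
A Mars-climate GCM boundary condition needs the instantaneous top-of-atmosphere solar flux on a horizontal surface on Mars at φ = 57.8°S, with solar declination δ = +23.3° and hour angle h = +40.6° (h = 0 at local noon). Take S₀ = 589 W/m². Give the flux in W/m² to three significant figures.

21.7 W/m²

cos θ_z = sin φ sin δ + cos φ cos δ cos h = -0.334708 + 0.371601 = 0.036893.
Flux = S₀ · cos θ_z = 589 × 0.036893 = 21.73 W/m².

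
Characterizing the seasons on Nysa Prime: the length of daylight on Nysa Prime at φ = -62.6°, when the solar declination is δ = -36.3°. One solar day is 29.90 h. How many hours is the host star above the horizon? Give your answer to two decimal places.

Sunrise equation: cos H₀ = −tan φ · tan δ = -1.4171 ≤ −1, so the host star never sets (polar day) and H₀ = π.
Daylight = 2H₀/(2π) × 29.90 h = (3.1416/π) × 29.90 = 29.90 h.

29.90 h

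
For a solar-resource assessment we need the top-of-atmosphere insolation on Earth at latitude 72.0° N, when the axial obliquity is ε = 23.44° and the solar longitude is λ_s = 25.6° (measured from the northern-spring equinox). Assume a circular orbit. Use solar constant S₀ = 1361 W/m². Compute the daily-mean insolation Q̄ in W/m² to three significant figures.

Q̄ ≈ 263 W/m²

Solar declination: sin δ = sin ε · sin λ_s = sin 23.44° × sin 25.6° = 0.17188, so δ = +9.897°.
cos H₀ = −tan(+72.0°) tan(+9.897°) = -0.5370, H₀ = 2.1376 rad.
Bracket: H₀ sin φ sin δ + cos φ cos δ sin H₀ = 2.1376×0.95106×0.17188 + 0.30902×0.98512×0.84360 = 0.349430 + 0.256810 = 0.606240.
Q̄ = (S₀/π) × [bracket] = (1361/π) × 0.606240 = 262.6 W/m².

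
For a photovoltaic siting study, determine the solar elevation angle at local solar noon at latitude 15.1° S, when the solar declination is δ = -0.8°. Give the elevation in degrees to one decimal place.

At local noon the hour angle is zero, so the zenith angle equals |ϕ − δ| = |-15.1° − (-0.800°)| = 14.300°.
Elevation = 90° − 14.300° = 75.7°.

75.7°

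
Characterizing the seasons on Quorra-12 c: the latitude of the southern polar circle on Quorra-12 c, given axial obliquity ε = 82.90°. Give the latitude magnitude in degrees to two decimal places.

7.10°

The polar circle is the lowest latitude that experiences at least one full rotation of continuous darkness at the northern-summer solstice; it lies at |ϕ| = 90° − ε = 90° − 82.90° = 7.10°.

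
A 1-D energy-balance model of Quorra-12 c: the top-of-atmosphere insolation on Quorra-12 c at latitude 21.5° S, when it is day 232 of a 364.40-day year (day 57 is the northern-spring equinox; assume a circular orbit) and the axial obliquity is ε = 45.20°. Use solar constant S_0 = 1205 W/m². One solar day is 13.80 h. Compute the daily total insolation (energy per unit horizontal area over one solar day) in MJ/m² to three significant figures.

Solar longitude: L_s = 360° × (232 − 57)/364.40 = 172.887°.
sin δ = sin 45.20° × sin 172.887° = 0.08786, so δ = +5.041°.
cos h₀ = −tan(-21.5°) tan(+5.041°) = 0.0347, h₀ = 1.5360 rad.
Bracket: h₀ sin ϕ sin δ + cos ϕ cos δ sin h₀ = 1.5360×-0.36650×0.08786 + 0.93042×0.99613×0.99940 = -0.049460 + 0.926263 = 0.876803.
Q̄ = (S_0/π) × [bracket] = (1205/π) × 0.876803 = 336.31 W/m².
Daily total = Q̄ × 13.80 h × 3600 s/h = 336.31 × 13.80 × 3600 / 10⁶ = 16.71 MJ/m².

16.7 MJ/m²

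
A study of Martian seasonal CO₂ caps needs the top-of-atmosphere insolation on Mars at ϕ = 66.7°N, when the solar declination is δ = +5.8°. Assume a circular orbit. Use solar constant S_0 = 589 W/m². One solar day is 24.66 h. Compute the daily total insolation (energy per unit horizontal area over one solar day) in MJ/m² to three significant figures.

cos h₀ = −tan(+66.7°) tan(+5.800°) = -0.2359, h₀ = 1.8089 rad.
Bracket: h₀ sin ϕ sin δ + cos ϕ cos δ sin h₀ = 1.8089×0.91845×0.10106 + 0.39555×0.99488×0.97179 = 0.167899 + 0.382423 = 0.550322.
Q̄ = (S_0/π) × [bracket] = (589/π) × 0.550322 = 103.18 W/m².
Daily total = Q̄ × 24.66 h × 3600 s/h = 103.18 × 24.66 × 3600 / 10⁶ = 9.160 MJ/m².

9.16 MJ/m²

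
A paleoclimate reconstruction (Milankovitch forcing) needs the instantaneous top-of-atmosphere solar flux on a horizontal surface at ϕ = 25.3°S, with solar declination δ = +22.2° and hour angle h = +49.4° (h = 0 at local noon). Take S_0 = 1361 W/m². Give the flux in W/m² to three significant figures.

522 W/m²

cos θ_z = sin ϕ sin δ + cos ϕ cos δ cos h = -0.161473 + 0.544739 = 0.383266.
Flux = S_0 · cos θ_z = 1361 × 0.383266 = 521.6 W/m².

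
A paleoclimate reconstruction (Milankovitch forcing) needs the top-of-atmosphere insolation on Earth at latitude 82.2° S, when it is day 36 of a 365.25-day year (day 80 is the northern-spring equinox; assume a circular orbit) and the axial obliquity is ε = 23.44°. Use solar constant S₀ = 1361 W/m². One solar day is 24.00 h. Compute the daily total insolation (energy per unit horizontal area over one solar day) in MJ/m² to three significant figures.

31.8 MJ/m²

Solar longitude: λ_s = 360° × (36 − 80)/365.25 = -43.368°, i.e. -43.368° + 360° = 316.632°.
sin δ = sin 23.44° × sin 316.632° = -0.27315, so δ = -15.852°.
cos H₀ = −tan(-82.2°) tan(-15.852°) = -2.0729 ≤ −1 ⇒ polar day, H₀ = π.
Bracket: H₀ sin φ sin δ + cos φ cos δ sin H₀ = 3.1416×-0.99075×-0.27315 + 0.13572×0.96197×0.00000 = 0.850190 + 0.000000 = 0.850190.
Q̄ = (S₀/π) × [bracket] = (1361/π) × 0.850190 = 368.32 W/m².
Daily total = Q̄ × 24.00 h × 3600 s/h = 368.32 × 24.00 × 3600 / 10⁶ = 31.82 MJ/m².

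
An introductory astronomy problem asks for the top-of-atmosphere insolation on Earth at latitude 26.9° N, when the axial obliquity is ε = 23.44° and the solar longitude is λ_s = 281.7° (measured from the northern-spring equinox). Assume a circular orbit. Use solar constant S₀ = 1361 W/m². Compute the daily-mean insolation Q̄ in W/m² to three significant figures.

Q̄ ≈ 244 W/m²

Solar declination: sin δ = sin ε · sin λ_s = sin 23.44° × sin 281.7° = -0.38952, so δ = -22.925°.
cos H₀ = −tan(+26.9°) tan(-22.925°) = 0.2146, H₀ = 1.3546 rad.
Bracket: H₀ sin φ sin δ + cos φ cos δ sin H₀ = 1.3546×0.45243×-0.38952 + 0.89180×0.92102×0.97671 = -0.238722 + 0.802236 = 0.563514.
Q̄ = (S₀/π) × [bracket] = (1361/π) × 0.563514 = 244.1 W/m².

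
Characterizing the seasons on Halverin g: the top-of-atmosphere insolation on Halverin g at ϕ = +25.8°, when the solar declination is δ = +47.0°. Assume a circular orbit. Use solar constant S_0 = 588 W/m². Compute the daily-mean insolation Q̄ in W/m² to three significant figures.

Q̄ ≈ 224 W/m²

cos h₀ = −tan(+25.8°) tan(+47.000°) = -0.5184, h₀ = 2.1158 rad.
Bracket: h₀ sin ϕ sin δ + cos ϕ cos δ sin h₀ = 2.1158×0.43523×0.73135 + 0.90032×0.68200×0.85514 = 0.673471 + 0.525072 = 1.198543.
Q̄ = (S_0/π) × [bracket] = (588/π) × 1.198543 = 224.3 W/m².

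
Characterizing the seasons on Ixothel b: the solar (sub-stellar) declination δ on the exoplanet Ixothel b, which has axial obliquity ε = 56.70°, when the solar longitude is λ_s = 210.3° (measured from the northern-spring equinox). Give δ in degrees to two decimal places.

δ = -24.94°

sin δ = sin ε · sin λ_s = sin 56.70° × sin 210.3° = -0.421688.
δ = arcsin(-0.421688) = -24.94°.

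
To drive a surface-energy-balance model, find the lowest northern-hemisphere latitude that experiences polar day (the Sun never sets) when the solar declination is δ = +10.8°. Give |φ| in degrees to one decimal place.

|φ| = 79.2°

Polar day requires cos H₀ = −tan φ tan δ ≤ −1, i.e. tan φ tan δ ≥ 1.
The boundary is |tan φ| · |tan δ| = 1, so |φ| = 90° − |δ| = 90° − 10.8° = 79.2° in the northern hemisphere.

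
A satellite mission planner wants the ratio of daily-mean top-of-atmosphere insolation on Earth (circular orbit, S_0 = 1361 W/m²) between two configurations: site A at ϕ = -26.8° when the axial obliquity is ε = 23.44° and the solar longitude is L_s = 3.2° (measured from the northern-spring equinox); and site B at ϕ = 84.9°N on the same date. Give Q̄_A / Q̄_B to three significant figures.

— Configuration A (ϕ=-26.8°):
Solar declination: sin δ = sin ε · sin L_s = sin 23.44° × sin 3.2° = 0.02221, so δ = +1.272°.
cos h₀ = −tan(-26.8°) tan(+1.272°) = 0.0112, h₀ = 1.5596 rad.
Bracket: h₀ sin ϕ sin δ + cos ϕ cos δ sin h₀ = 1.5596×-0.45088×0.02221 + 0.89259×0.99975×0.99994 = -0.015618 + 0.892313 = 0.876695.
Q̄ = (S_0/π) × [bracket] = (1361/π) × 0.876695 = 379.80 W/m².
— Configuration B (ϕ=+84.9°):
cos h₀ = −tan(+84.9°) tan(+1.272°) = -0.2489, h₀ = 1.8223 rad.
Bracket: h₀ sin ϕ sin δ + cos ϕ cos δ sin h₀ = 1.8223×0.99604×0.02221 + 0.08889×0.99975×0.96854 = 0.040313 + 0.086072 = 0.126385.
Q̄ = (S_0/π) × [bracket] = (1361/π) × 0.126385 = 54.752 W/m².
Ratio Q̄_A / Q̄_B = 379.80 / 54.752 = 6.937.

Q̄_A / Q̄_B ≈ 6.94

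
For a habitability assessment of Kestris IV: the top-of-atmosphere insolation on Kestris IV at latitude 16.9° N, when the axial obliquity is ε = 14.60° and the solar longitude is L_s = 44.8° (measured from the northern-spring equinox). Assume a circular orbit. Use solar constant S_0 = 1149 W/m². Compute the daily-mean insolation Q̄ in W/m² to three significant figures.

Q̄ ≈ 375 W/m²

Solar declination: sin δ = sin ε · sin L_s = sin 14.60° × sin 44.8° = 0.17762, so δ = +10.231°.
cos h₀ = −tan(+16.9°) tan(+10.231°) = -0.0548, h₀ = 1.6257 rad.
Bracket: h₀ sin ϕ sin δ + cos ϕ cos δ sin h₀ = 1.6257×0.29070×0.17762 + 0.95681×0.98410×0.99850 = 0.083942 + 0.940184 = 1.024126.
Q̄ = (S_0/π) × [bracket] = (1149/π) × 1.024126 = 374.6 W/m².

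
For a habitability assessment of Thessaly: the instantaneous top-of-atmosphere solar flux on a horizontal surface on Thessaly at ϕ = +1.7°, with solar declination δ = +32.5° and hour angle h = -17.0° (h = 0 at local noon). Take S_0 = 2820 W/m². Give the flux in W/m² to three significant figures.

cos θ_z = sin ϕ sin δ + cos ϕ cos δ cos h = 0.015940 + 0.806184 = 0.822124.
Flux = S_0 · cos θ_z = 2820 × 0.822124 = 2318 W/m².

2.32e+03 W/m²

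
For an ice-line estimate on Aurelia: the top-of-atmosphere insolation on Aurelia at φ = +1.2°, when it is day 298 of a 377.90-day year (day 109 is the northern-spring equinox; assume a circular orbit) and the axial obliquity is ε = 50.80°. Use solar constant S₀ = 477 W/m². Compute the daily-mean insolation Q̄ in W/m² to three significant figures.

Solar longitude: λ_s = 360° × (298 − 109)/377.90 = 180.048°.
sin δ = sin 50.80° × sin 180.048° = -0.00064, so δ = -0.037°.
cos H₀ = −tan(+1.2°) tan(-0.037°) = 0.0000, H₀ = 1.5708 rad.
Bracket: H₀ sin φ sin δ + cos φ cos δ sin H₀ = 1.5708×0.02094×-0.00064 + 0.99978×1.00000×1.00000 = -0.000021 + 0.999780 = 0.999759.
Q̄ = (S₀/π) × [bracket] = (477/π) × 0.999759 = 151.8 W/m².

Q̄ ≈ 152 W/m²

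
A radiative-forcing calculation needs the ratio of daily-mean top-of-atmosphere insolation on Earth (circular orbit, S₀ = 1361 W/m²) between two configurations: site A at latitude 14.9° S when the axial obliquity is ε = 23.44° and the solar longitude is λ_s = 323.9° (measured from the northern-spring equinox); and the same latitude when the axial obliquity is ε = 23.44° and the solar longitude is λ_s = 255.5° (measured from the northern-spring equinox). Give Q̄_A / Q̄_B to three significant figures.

Q̄_A / Q̄_B ≈ 0.984

— Configuration A (φ=-14.9°):
Solar declination: sin δ = sin ε · sin λ_s = sin 23.44° × sin 323.9° = -0.23438, so δ = -13.555°.
cos H₀ = −tan(-14.9°) tan(-13.555°) = -0.0641, H₀ = 1.6350 rad.
Bracket: H₀ sin φ sin δ + cos φ cos δ sin H₀ = 1.6350×-0.25713×-0.23438 + 0.96638×0.97215×0.99794 = 0.098535 + 0.937531 = 1.036066.
Q̄ = (S₀/π) × [bracket] = (1361/π) × 1.036066 = 448.84 W/m².
— Configuration B (φ=-14.9°):
Solar declination: sin δ = sin ε · sin λ_s = sin 23.44° × sin 255.5° = -0.38512, so δ = -22.651°.
cos H₀ = −tan(-14.9°) tan(-22.651°) = -0.1110, H₀ = 1.6821 rad.
Bracket: H₀ sin φ sin δ + cos φ cos δ sin H₀ = 1.6821×-0.25713×-0.38512 + 0.96638×0.92287×0.99382 = 0.166571 + 0.886332 = 1.052903.
Q̄ = (S₀/π) × [bracket] = (1361/π) × 1.052903 = 456.14 W/m².
Ratio Q̄_A / Q̄_B = 448.84 / 456.14 = 0.9840.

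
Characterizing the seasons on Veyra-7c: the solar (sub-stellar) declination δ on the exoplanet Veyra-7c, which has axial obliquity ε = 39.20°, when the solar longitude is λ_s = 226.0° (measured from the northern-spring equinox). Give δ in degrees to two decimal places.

δ = -27.04°

sin δ = sin ε · sin λ_s = sin 39.20° × sin 226.0° = -0.454644.
δ = arcsin(-0.454644) = -27.04°.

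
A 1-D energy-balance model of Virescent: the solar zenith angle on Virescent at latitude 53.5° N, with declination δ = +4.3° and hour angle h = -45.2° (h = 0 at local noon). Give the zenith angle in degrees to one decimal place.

θ_z = 61.4°

cos θ_z = sin φ sin δ + cos φ cos δ cos h = 0.060272 + 0.417953 = 0.478225.
θ_z = arccos(0.478225) = 61.4°.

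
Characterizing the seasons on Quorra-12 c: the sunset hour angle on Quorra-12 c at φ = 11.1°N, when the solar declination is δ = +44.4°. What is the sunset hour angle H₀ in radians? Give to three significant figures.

cos H₀ = −tan φ · tan δ = −tan(+11.1°) × tan(+44.400°) = -0.1921, so H₀ = 1.7641 rad = 101.08°.

H₀ = 1.76 rad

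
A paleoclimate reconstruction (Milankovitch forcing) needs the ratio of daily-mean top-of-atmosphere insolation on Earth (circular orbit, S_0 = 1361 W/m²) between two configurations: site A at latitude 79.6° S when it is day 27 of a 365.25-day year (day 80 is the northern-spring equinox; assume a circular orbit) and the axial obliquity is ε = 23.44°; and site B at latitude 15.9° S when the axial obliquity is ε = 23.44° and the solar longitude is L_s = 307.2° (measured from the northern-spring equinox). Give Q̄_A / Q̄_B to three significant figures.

Q̄_A / Q̄_B ≈ 0.923

— Configuration A (ϕ=-79.6°):
Solar longitude: L_s = 360° × (27 − 80)/365.25 = -52.238°, i.e. -52.238° + 360° = 307.762°.
sin δ = sin 23.44° × sin 307.762° = -0.31448, so δ = -18.329°.
cos h₀ = −tan(-79.6°) tan(-18.329°) = -1.8050 ≤ −1 ⇒ polar day, h₀ = π.
Bracket: h₀ sin ϕ sin δ + cos ϕ cos δ sin h₀ = 3.1416×-0.98357×-0.31448 + 0.18052×0.94927×0.00000 = 0.971738 + 0.000000 = 0.971738.
Q̄ = (S_0/π) × [bracket] = (1361/π) × 0.971738 = 420.98 W/m².
— Configuration B (ϕ=-15.9°):
Solar declination: sin δ = sin ε · sin L_s = sin 23.44° × sin 307.2° = -0.31685, so δ = -18.473°.
cos h₀ = −tan(-15.9°) tan(-18.473°) = -0.0952, h₀ = 1.6661 rad.
Bracket: h₀ sin ϕ sin δ + cos ϕ cos δ sin h₀ = 1.6661×-0.27396×-0.31685 + 0.96174×0.94848×0.99546 = 0.144625 + 0.908050 = 1.052675.
Q̄ = (S_0/π) × [bracket] = (1361/π) × 1.052675 = 456.04 W/m².
Ratio Q̄_A / Q̄_B = 420.98 / 456.04 = 0.9231.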